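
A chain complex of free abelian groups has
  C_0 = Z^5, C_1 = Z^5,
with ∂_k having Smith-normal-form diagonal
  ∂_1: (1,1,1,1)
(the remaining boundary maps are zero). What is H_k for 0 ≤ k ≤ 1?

H_0 = Z,  H_1 = Z.

H_0: b_0 = 5 − 0 − 4 = 1; torsion from ∂_1 factors > 1: none. So H_0 = Z.
H_1: b_1 = 5 − 4 − 0 = 1; torsion from ∂_2 factors > 1: none. So H_1 = Z.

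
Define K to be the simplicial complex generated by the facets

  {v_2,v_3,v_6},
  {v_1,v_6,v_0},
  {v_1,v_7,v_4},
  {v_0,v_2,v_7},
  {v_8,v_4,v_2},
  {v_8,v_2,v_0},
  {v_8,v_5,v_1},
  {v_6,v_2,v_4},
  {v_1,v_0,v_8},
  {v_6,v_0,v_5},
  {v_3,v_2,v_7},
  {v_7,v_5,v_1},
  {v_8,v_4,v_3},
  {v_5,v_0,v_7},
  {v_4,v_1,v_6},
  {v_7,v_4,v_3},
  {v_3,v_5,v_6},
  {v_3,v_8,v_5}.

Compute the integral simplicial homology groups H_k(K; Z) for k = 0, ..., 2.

We work with the vertex ordering v_0 < v_1 < v_2 < v_3 < v_4 < v_5 < v_6 < v_7 < v_8. The simplices of K, each written with vertices in increasing order, are:

  0-simplices (9): [v_0], [v_1], [v_2], [v_3], [v_4], [v_5], [v_6], [v_7], [v_8]
  1-simplices (27): (27 of them)
  2-simplices (18): (18 of them)

Hence C_0 ≅ Z^9, C_1 ≅ Z^27, C_2 ≅ Z^18.

The boundary map ∂_1: C_1 → C_0 maps an edge to its endpoints' difference, ∂[p,q] = q − p.
As a 9×27 matrix over Z this has rank 8, with invariant factors (1,1,1,1,1,1,1,1).

The boundary map ∂_2: C_2 → C_1 acts by ∂[p,q,r] = [q,r] − [p,r] + [p,q]. For instance
  ∂[v_2,v_4,v_6] = [v_4,v_6] − [v_2,v_6] + [v_2,v_4],
  ∂[v_2,v_4,v_8] = [v_4,v_8] − [v_2,v_8] + [v_2,v_4].
The resulting 27×18 matrix has rank 18, and its Smith normal form has invariant factors (1,1,1,1,1,1,1,1,1,1,1,1,1,1,1,1,1,2).

From H_k ≅ ker(∂_k) / im(∂_{k+1}) we obtain:

  H_0: rank C_0 − rank ∂_1 = 9 − 8 = 1, and the invariant factors of ∂_1 are all 1, so H_0 = Z.
  H_1: rank ker ∂_1 − rank ∂_2 = (27 − 8) − 18 = 1, and ∂_2 has invariant factor 2 > 1, so H_1 = Z ⊕ Z_2.
  H_2: rank ker ∂_2 − rank ∂_3 = (18 − 18) − 0 = 0, and there is no ∂_3, so H_2 = 0.

As a check, the Euler characteristic is 9 − 27 + 18 = 0, which agrees with 1 − 1 + 0 = 0.

H_0 = Z,  H_1 = Z ⊕ Z_2,  H_2 = 0.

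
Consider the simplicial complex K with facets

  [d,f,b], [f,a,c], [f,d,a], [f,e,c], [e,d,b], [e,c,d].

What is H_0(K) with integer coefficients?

H_0 ≅ Z.

Order the vertices as a < b < c < d < e < f. Listing each simplex with vertices in this order, K has dimension 2 with simplices:

  0-simplices (6): a, b, c, d, e, f
  1-simplices (12): ac, ad, af, bd, be, bf, cd, ce, cf, de, df, ef
  2-simplices (6): acf, adf, bde, bdf, cde, cef

so the chain groups are C_0 ≅ Z^6, C_1 ≅ Z^12, C_2 ≅ Z^6.

The boundary map ∂_1: C_1 → C_0 is given by ∂[p,q] = [q] − [p]. For instance
  ∂ce = e − c.
The 6×12 boundary matrix has rank 5 and Smith normal form diag(1,1,1,1,1).

The boundary map ∂_2: C_2 → C_1 maps a triangle to the signed sum of its edges. For instance
  ∂cde = de − ce + cd,
  ∂adf = df − af + ad.
This gives a 12×6 integer matrix of rank 6; reducing to Smith normal form yields diagonal entries (1,1,1,1,1,1).

Now H_k = ker ∂_k / im ∂_{k+1}, so:

  H_0: rank C_0 − rank ∂_1 = 6 − 5 = 1, and the invariant factors of ∂_1 are all 1, so H_0 = Z.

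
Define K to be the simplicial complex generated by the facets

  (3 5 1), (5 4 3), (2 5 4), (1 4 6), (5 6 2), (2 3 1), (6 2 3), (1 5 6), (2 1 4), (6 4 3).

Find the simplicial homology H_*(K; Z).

Fix the vertex order 1 < 2 < 3 < 4 < 5 < 6 and write every simplex with vertices in increasing order. Then dim K = 2 and the simplices of K are:

  0-simplices (6): [1], [2], [3], [4], [5], [6]
  1-simplices (15): [1,2], [1,3], [1,4], [1,5], [1,6], [2,3], [2,4], [2,5], [2,6], [3,4], [3,5], [3,6], [4,5], [4,6], [5,6]
  2-simplices (10): [1,2,3], [1,2,4], [1,3,5], [1,4,6], [1,5,6], [2,3,6], [2,4,5], [2,5,6], [3,4,5], [3,4,6]

so the chain groups are C_0 ≅ Z^6, C_1 ≅ Z^15, C_2 ≅ Z^10.

∂_1: C_1 → C_0 maps an edge to its endpoints' difference, ∂[p,q] = q − p.
The resulting 6×15 matrix has rank 5, and its Smith normal form has invariant factors (1,1,1,1,1).

∂_2: C_2 → C_1 acts by ∂[p,q,r] = [q,r] − [p,r] + [p,q]. For instance
  ∂[2,4,5] = [4,5] − [2,5] + [2,4],
  ∂[1,3,5] = [3,5] − [1,5] + [1,3].
The resulting 15×10 matrix has rank 10, and its Smith normal form has invariant factors (1,1,1,1,1,1,1,1,1,2).

Now H_k = ker ∂_k / im ∂_{k+1}, so:

  H_0: rank C_0 − rank ∂_1 = 6 − 5 = 1, and the invariant factors of ∂_1 are all 1, so H_0 ≅ Z.
  H_1: rank ker ∂_1 − rank ∂_2 = (15 − 5) − 10 = 0, and ∂_2 has invariant factor 2 > 1, so H_1 ≅ Z/2.
  H_2: rank ker ∂_2 − rank ∂_3 = (10 − 10) − 0 = 0, and there is no ∂_3, so H_2 ≅ 0.

As a check, the Euler characteristic is 6 − 15 + 10 = 1, which agrees with 1 − 0 + 0 = 1.

H_0 = Z,  H_1 = Z/2,  H_2 = 0.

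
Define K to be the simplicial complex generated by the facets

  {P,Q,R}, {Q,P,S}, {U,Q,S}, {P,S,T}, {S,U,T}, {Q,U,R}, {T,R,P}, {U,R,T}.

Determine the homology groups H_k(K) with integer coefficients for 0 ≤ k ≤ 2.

H_0 ≅ Z,  H_1 = 0,  H_2 ≅ Z.

Take the total order P < Q < R < S < T < U on the vertex set. Then K (dimension 2) consists of the simplices:

  0-simplices (6): P, Q, R, S, T, U
  1-simplices (12): PQ, PR, PS, PT, QR, QS, QU, RT, RU, ST, SU, TU
  2-simplices (8): PQR, PQS, PRT, PST, QRU, QSU, RTU, STU

Hence C_0 ≅ Z^6, C_1 ≅ Z^12, C_2 ≅ Z^8.

The boundary map ∂_1: C_1 → C_0 maps an edge to its endpoints' difference, ∂[p,q] = q − p. For instance
  ∂QS = S − Q.
The resulting 6×12 matrix has rank 5, and its Smith normal form has invariant factors (1,1,1,1,1).

The boundary map ∂_2: C_2 → C_1 sends each 2-simplex [p,q,r] to [q,r] − [p,r] + [p,q]. For instance
  ∂PQR = QR − PR + PQ,
  ∂QRU = RU − QU + QR.
This gives a 12×8 integer matrix of rank 7; reducing to Smith normal form yields diagonal entries (1,1,1,1,1,1,1).

From H_k ≅ ker(∂_k) / im(∂_{k+1}) we obtain:

  H_0: rank C_0 − rank ∂_1 = 6 − 5 = 1, and the invariant factors of ∂_1 are all 1, so H_0 ≅ Z.
  H_1: rank ker ∂_1 − rank ∂_2 = (12 − 5) − 7 = 0, and the invariant factors of ∂_2 are all 1, so H_1 ≅ 0.
  H_2: rank ker ∂_2 − rank ∂_3 = (8 − 7) − 0 = 1, and there is no ∂_3, so H_2 ≅ Z.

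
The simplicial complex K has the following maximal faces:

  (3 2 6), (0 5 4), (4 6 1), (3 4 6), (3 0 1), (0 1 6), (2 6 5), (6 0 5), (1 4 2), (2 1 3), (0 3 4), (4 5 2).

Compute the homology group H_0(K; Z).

Order the vertices as 0 < 1 < 2 < 3 < 4 < 5 < 6. Listing each simplex with vertices in this order, K has dimension 2 with simplices:

  0-simplices (7): [0], [1], [2], [3], [4], [5], [6]
  1-simplices (18): [0,1], [0,3], [0,4], [0,5], [0,6], [1,2], [1,3], [1,4], [1,6], [2,3], [2,4], [2,5], [2,6], [3,4], [3,6], [4,5], [4,6], [5,6]
  2-simplices (12): [0,1,3], [0,1,6], [0,3,4], [0,4,5], [0,5,6], [1,2,3], [1,2,4], [1,4,6], [2,3,6], [2,4,5], [2,5,6], [3,4,6]

Hence C_0 ≅ Z^7, C_1 ≅ Z^18, C_2 ≅ Z^12.

The boundary map ∂_1: C_1 → C_0 is given by ∂[p,q] = [q] − [p].
As a 7×18 matrix over Z this has rank 6, with invariant factors (1,1,1,1,1,1).

The boundary map ∂_2: C_2 → C_1 acts by ∂[p,q,r] = [q,r] − [p,r] + [p,q]. For instance
  ∂[1,2,4] = [2,4] − [1,4] + [1,2],
  ∂[0,4,5] = [4,5] − [0,5] + [0,4].
As a 18×12 matrix over Z this has rank 12, with invariant factors (1,1,1,1,1,1,1,1,1,1,1,2).

Reading off H_k = ker ∂_k / im ∂_{k+1}:

  H_0: rank C_0 − rank ∂_1 = 7 − 6 = 1, and the invariant factors of ∂_1 are all 1, so H_0 ≅ Z.

H_0 ≅ Z.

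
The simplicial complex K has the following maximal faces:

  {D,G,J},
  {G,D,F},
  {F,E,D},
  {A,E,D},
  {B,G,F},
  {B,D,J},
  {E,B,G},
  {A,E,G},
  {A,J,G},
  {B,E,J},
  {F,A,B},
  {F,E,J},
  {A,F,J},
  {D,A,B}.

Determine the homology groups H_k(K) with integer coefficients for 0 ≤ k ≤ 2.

H_0 ≅ Z,  H_1 ≅ Z^2,  H_2 ≅ Z.

Order the vertices as A < B < D < E < F < G < J. Listing each simplex with vertices in this order, K has dimension 2 with simplices:

  0-simplices (7): A, B, D, E, F, G, J
  1-simplices (21): AB, AD, AE, AF, AG, AJ, BD, BE, BF, BG, BJ, DE, DF, DG, DJ, EF, EG, EJ, FG, FJ, GJ
  2-simplices (14): ABD, ABF, ADE, AEG, AFJ, AGJ, BDJ, BEG, BEJ, BFG, DEF, DFG, DGJ, EFJ

Hence C_0 ≅ Z^7, C_1 ≅ Z^21, C_2 ≅ Z^14.

The boundary map ∂_1: C_1 → C_0 sends each edge [p,q] (with p < q) to q − p. For instance
  ∂FG = G − F.
The resulting 7×21 matrix has rank 6, and its Smith normal form has invariant factors (1,1,1,1,1,1).

Boundary ∂_2: C_2 → C_1 acts by ∂[p,q,r] = [q,r] − [p,r] + [p,q]. For instance
  ∂AGJ = GJ − AJ + AG,
  ∂DFG = FG − DG + DF.
This gives a 21×14 integer matrix of rank 13; reducing to Smith normal form yields diagonal entries (1,1,1,1,1,1,1,1,1,1,1,1,1).

Now H_k = ker ∂_k / im ∂_{k+1}, so:

  H_0: rank C_0 − rank ∂_1 = 7 − 6 = 1, and the invariant factors of ∂_1 are all 1, so H_0 = Z.
  H_1: rank ker ∂_1 − rank ∂_2 = (21 − 6) − 13 = 2, and the invariant factors of ∂_2 are all 1, so H_1 = Z^2.
  H_2: rank ker ∂_2 − rank ∂_3 = (14 − 13) − 0 = 1, and there is no ∂_3, so H_2 = Z.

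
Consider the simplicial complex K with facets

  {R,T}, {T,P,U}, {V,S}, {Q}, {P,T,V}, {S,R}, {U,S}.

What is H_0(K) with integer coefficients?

Order the vertices as P < Q < R < S < T < U < V. Listing each simplex with vertices in this order, K has dimension 2 with simplices:

  0-simplices (7): P, Q, R, S, T, U, V
  1-simplices (9): PT, PU, PV, RS, RT, SU, SV, TU, TV
  2-simplices (2): PTU, PTV

giving chain groups C_0 ≅ Z^7, C_1 ≅ Z^9, C_2 ≅ Z^2.

Boundary ∂_1: C_1 → C_0 maps an edge to its endpoints' difference, ∂[p,q] = q − p.
This gives a 7×9 integer matrix of rank 5; reducing to Smith normal form yields diagonal entries (1,1,1,1,1).

The boundary map ∂_2: C_2 → C_1 acts by ∂[p,q,r] = [q,r] − [p,r] + [p,q]. For instance
  ∂PTV = TV − PV + PT,
  ∂PTU = TU − PU + PT.
The resulting 9×2 matrix has rank 2, and its Smith normal form has invariant factors (1,1).

From H_k ≅ ker(∂_k) / im(∂_{k+1}) we obtain:

  H_0: rank C_0 − rank ∂_1 = 7 − 5 = 2, and the invariant factors of ∂_1 are all 1, so H_0 = Z^2.

H_0 ≅ Z^2.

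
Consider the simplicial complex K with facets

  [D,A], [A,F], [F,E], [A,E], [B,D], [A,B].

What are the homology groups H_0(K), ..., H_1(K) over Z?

H_0 ≅ Z,  H_1 ≅ Z^2.

K has 5 vertices, 6 edges.
rank ∂_0 = 0, rank ∂_1 = 4 ⇒ b_0 = 5 − 0 − 4 = 1; all invariant factors of ∂_1 are 1 so no torsion. So H_0 ≅ Z.
rank ∂_1 = 4, rank ∂_2 = 0 ⇒ b_1 = 6 − 4 − 0 = 2. So H_1 ≅ Z^2.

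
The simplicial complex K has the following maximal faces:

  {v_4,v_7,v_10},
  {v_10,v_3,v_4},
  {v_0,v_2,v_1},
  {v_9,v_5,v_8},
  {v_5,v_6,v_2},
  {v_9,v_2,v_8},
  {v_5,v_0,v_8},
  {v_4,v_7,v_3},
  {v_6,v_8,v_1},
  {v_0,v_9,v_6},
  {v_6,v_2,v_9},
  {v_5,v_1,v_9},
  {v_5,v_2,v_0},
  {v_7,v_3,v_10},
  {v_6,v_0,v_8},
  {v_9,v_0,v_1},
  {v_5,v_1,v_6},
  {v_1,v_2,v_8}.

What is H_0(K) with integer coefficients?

We work with the vertex ordering v_0 < v_1 < v_2 < v_3 < v_4 < v_5 < v_6 < v_7 < v_8 < v_9 < v_10. The simplices of K, each written with vertices in increasing order, are:

  0-simplices (11): [v_0], [v_1], [v_2], [v_3], [v_4], [v_5], [v_6], [v_7], [v_8], [v_9], [v_10]
  1-simplices (27): (27 of them)
  2-simplices (18): (18 of them)

Hence C_0 ≅ Z^11, C_1 ≅ Z^27, C_2 ≅ Z^18.

Boundary ∂_1: C_1 → C_0 sends each edge [p,q] (with p < q) to q − p. For instance
  ∂[v_5,v_8] = [v_8] − [v_5].
This gives a 11×27 integer matrix of rank 9; reducing to Smith normal form yields diagonal entries (1,1,1,1,1,1,1,1,1).

∂_2: C_2 → C_1 acts by ∂[p,q,r] = [q,r] − [p,r] + [p,q]. For instance
  ∂[v_4,v_7,v_10] = [v_7,v_10] − [v_4,v_10] + [v_4,v_7],
  ∂[v_0,v_1,v_9] = [v_1,v_9] − [v_0,v_9] + [v_0,v_1].
The resulting 27×18 matrix has rank 16, and its Smith normal form has invariant factors (1,1,1,1,1,1,1,1,1,1,1,1,1,1,1,1).

From H_k ≅ ker(∂_k) / im(∂_{k+1}) we obtain:

  H_0: rank C_0 − rank ∂_1 = 11 − 9 = 2, and the invariant factors of ∂_1 are all 1, so H_0 = Z^2.

H_0 = Z^2.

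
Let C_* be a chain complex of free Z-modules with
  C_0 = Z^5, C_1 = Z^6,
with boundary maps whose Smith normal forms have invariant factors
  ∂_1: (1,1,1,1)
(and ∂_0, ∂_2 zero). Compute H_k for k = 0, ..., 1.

H_0: b_0 = 5 − 0 − 4 = 1; torsion from ∂_1 factors > 1: none. So H_0 = Z.
H_1: b_1 = 6 − 4 − 0 = 2; torsion from ∂_2 factors > 1: none. So H_1 = Z^2.

H_0 = Z,  H_1 = Z^2.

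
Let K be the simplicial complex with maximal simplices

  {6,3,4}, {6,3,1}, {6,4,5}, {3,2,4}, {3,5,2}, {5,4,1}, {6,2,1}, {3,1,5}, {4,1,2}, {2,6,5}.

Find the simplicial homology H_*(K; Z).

H_0 ≅ Z,  H_1 ≅ Z/2,  H_2 = 0.

Fix the vertex order 1 < 2 < 3 < 4 < 5 < 6 and write every simplex with vertices in increasing order. Then dim K = 2 and the simplices of K are:

  0-simplices (6): [1], [2], [3], [4], [5], [6]
  1-simplices (15): [1,2], [1,3], [1,4], [1,5], [1,6], [2,3], [2,4], [2,5], [2,6], [3,4], [3,5], [3,6], [4,5], [4,6], [5,6]
  2-simplices (10): [1,2,4], [1,2,6], [1,3,5], [1,3,6], [1,4,5], [2,3,4], [2,3,5], [2,5,6], [3,4,6], [4,5,6]

so the chain groups are C_0 ≅ Z^6, C_1 ≅ Z^15, C_2 ≅ Z^10.

The boundary map ∂_1: C_1 → C_0 sends each edge [p,q] (with p < q) to q − p.
The resulting 6×15 matrix has rank 5, and its Smith normal form has invariant factors (1,1,1,1,1).

The boundary map ∂_2: C_2 → C_1 acts by ∂[p,q,r] = [q,r] − [p,r] + [p,q]. For instance
  ∂[1,4,5] = [4,5] − [1,5] + [1,4],
  ∂[1,3,6] = [3,6] − [1,6] + [1,3].
This gives a 15×10 integer matrix of rank 10; reducing to Smith normal form yields diagonal entries (1,1,1,1,1,1,1,1,1,2).

Reading off H_k = ker ∂_k / im ∂_{k+1}:

  H_0: rank C_0 − rank ∂_1 = 6 − 5 = 1, and the invariant factors of ∂_1 are all 1, so H_0 = Z.
  H_1: rank ker ∂_1 − rank ∂_2 = (15 − 5) − 10 = 0, and ∂_2 has invariant factor 2 > 1, so H_1 = Z/2.
  H_2: rank ker ∂_2 − rank ∂_3 = (10 − 10) − 0 = 0, and there is no ∂_3, so H_2 = 0.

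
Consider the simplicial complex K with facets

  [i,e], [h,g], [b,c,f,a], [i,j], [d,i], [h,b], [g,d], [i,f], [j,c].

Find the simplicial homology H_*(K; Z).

Fix the vertex order a < b < c < d < e < f < g < h < i < j and write every simplex with vertices in increasing order. Then dim K = 3 and the simplices of K are:

  0-simplices (10): a, b, c, d, e, f, g, h, i, j
  1-simplices (14): ab, ac, af, bc, bf, bh, cf, cj, dg, di, ei, fi, gh, ij
  2-simplices (4): abc, abf, acf, bcf
  3-simplices (1): abcf

so the chain groups are C_0 ≅ Z^10, C_1 ≅ Z^14, C_2 ≅ Z^4, C_3 ≅ Z^1.

The boundary map ∂_1: C_1 → C_0 maps an edge to its endpoints' difference, ∂[p,q] = q − p.
As a 10×14 matrix over Z this has rank 9, with invariant factors (1,1,1,1,1,1,1,1,1).

Boundary ∂_2: C_2 → C_1 acts by ∂[p,q,r] = [q,r] − [p,r] + [p,q]. For instance
  ∂bcf = cf − bf + bc,
  ∂abf = bf − af + ab.
As a 14×4 matrix over Z this has rank 3, with invariant factors (1,1,1).

Boundary ∂_3: C_3 → C_2 sends each 3-simplex σ to the alternating sum Σ_i (−1)^i (σ with its i-th vertex removed). For instance
  ∂abcf = bcf − acf + abf − abc.
As a 4×1 matrix over Z this has rank 1, with invariant factors (1).

Computing H_k = (kernel of ∂_k) / (image of ∂_{k+1}):

  H_0: rank C_0 − rank ∂_1 = 10 − 9 = 1, and the invariant factors of ∂_1 are all 1, so H_0 ≅ Z.
  H_1: rank ker ∂_1 − rank ∂_2 = (14 − 9) − 3 = 2, and the invariant factors of ∂_2 are all 1, so H_1 ≅ Z^2.
  H_2: rank ker ∂_2 − rank ∂_3 = (4 − 3) − 1 = 0, and the invariant factors of ∂_3 are all 1, so H_2 ≅ 0.
  H_3: rank ker ∂_3 − rank ∂_4 = (1 − 1) − 0 = 0, and there is no ∂_4, so H_3 ≅ 0.

H_0 = Z,  H_1 = Z^2,  H_2 = 0,  H_3 = 0.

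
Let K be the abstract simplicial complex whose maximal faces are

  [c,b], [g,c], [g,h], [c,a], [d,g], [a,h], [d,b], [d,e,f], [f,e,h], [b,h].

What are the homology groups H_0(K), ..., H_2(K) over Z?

Take the total order a < b < c < d < e < f < g < h on the vertex set. Then K (dimension 2) consists of the simplices:

  0-simplices (8): a, b, c, d, e, f, g, h
  1-simplices (13): ac, ah, bc, bd, bh, cg, de, df, dg, ef, eh, fh, gh
  2-simplices (2): def, efh

giving chain groups C_0 ≅ Z^8, C_1 ≅ Z^13, C_2 ≅ Z^2.

The boundary map ∂_1: C_1 → C_0 maps an edge to its endpoints' difference, ∂[p,q] = q − p. For instance
  ∂ac = c − a.
As a 8×13 matrix over Z this has rank 7, with invariant factors (1,1,1,1,1,1,1).

Boundary ∂_2: C_2 → C_1 maps a triangle to the signed sum of its edges. For instance
  ∂def = ef − df + de,
  ∂efh = fh − eh + ef.
As a 13×2 matrix over Z this has rank 2, with invariant factors (1,1).

Reading off H_k = ker ∂_k / im ∂_{k+1}:

  H_0: rank C_0 − rank ∂_1 = 8 − 7 = 1, and the invariant factors of ∂_1 are all 1, so H_0 ≅ Z.
  H_1: rank ker ∂_1 − rank ∂_2 = (13 − 7) − 2 = 4, and the invariant factors of ∂_2 are all 1, so H_1 ≅ Z^4.
  H_2: rank ker ∂_2 − rank ∂_3 = (2 − 2) − 0 = 0, and there is no ∂_3, so H_2 ≅ 0.

As a check, the Euler characteristic is 8 − 13 + 2 = -3, which agrees with 1 − 4 + 0 = -3.

H_0 = Z,  H_1 = Z^4,  H_2 = 0.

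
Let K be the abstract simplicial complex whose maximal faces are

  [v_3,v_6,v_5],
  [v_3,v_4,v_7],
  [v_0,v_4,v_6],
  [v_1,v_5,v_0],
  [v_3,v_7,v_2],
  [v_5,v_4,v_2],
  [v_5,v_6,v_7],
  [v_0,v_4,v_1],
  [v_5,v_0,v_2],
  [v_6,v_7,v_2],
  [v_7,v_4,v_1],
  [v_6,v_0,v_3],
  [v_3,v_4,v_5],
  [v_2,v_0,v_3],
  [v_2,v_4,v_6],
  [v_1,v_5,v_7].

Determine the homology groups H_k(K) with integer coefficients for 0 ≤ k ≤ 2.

We work with the vertex ordering v_0 < v_1 < v_2 < v_3 < v_4 < v_5 < v_6 < v_7. The simplices of K, each written with vertices in increasing order, are:

  0-simplices (8): [v_0], [v_1], [v_2], [v_3], [v_4], [v_5], [v_6], [v_7]
  1-simplices (24): (24 of them)
  2-simplices (16): (16 of them)

Hence C_0 ≅ Z^8, C_1 ≅ Z^24, C_2 ≅ Z^16.

Boundary ∂_1: C_1 → C_0 maps an edge to its endpoints' difference, ∂[p,q] = q − p.
The 8×24 boundary matrix has rank 7 and Smith normal form diag(1,1,1,1,1,1,1).

The boundary map ∂_2: C_2 → C_1 acts by ∂[p,q,r] = [q,r] − [p,r] + [p,q]. For instance
  ∂[v_2,v_6,v_7] = [v_6,v_7] − [v_2,v_7] + [v_2,v_6],
  ∂[v_3,v_5,v_6] = [v_5,v_6] − [v_3,v_6] + [v_3,v_5].
The resulting 24×16 matrix has rank 15, and its Smith normal form has invariant factors (1,1,1,1,1,1,1,1,1,1,1,1,1,1,1).

Now H_k = ker ∂_k / im ∂_{k+1}, so:

  H_0: rank C_0 − rank ∂_1 = 8 − 7 = 1, and the invariant factors of ∂_1 are all 1, so H_0 = Z.
  H_1: rank ker ∂_1 − rank ∂_2 = (24 − 7) − 15 = 2, and the invariant factors of ∂_2 are all 1, so H_1 = Z^2.
  H_2: rank ker ∂_2 − rank ∂_3 = (16 − 15) − 0 = 1, and there is no ∂_3, so H_2 = Z.

As a check, the Euler characteristic is 8 − 24 + 16 = 0, which agrees with 1 − 2 + 1 = 0.

H_0 = Z,  H_1 = Z^2,  H_2 = Z.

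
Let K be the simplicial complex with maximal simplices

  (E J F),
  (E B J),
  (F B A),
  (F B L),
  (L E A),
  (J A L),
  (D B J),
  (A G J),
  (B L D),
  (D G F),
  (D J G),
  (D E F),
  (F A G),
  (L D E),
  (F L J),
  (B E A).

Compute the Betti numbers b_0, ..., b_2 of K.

b_0 = 1, b_1 = 2, b_2 = 1.

K has 8 vertices, 24 edges, 16 triangles.
rank ∂_0 = 0, rank ∂_1 = 7 ⇒ b_0 = 8 − 0 − 7 = 1; all invariant factors of ∂_1 are 1 so no torsion. So H_0 ≅ Z.
rank ∂_1 = 7, rank ∂_2 = 15 ⇒ b_1 = 24 − 7 − 15 = 2; all invariant factors of ∂_2 are 1 so no torsion. So H_1 ≅ Z^2.
rank ∂_2 = 15, rank ∂_3 = 0 ⇒ b_2 = 16 − 15 − 0 = 1. So H_2 ≅ Z.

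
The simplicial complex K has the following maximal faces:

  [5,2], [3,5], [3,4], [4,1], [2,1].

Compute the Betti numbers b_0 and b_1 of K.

b_0 = 1, b_1 = 1.

Order the vertices as 1 < 2 < 3 < 4 < 5. Listing each simplex with vertices in this order, K has dimension 1 with simplices:

  0-simplices (5): [1], [2], [3], [4], [5]
  1-simplices (5): [1,2], [1,4], [2,5], [3,4], [3,5]

giving chain groups C_0 ≅ Z^5, C_1 ≅ Z^5.

Boundary ∂_1: C_1 → C_0 is given by ∂[p,q] = [q] − [p]. For instance
  ∂[3,5] = [5] − [3].
The 5×5 boundary matrix has rank 4 and Smith normal form diag(1,1,1,1).

Now H_k = ker ∂_k / im ∂_{k+1}, so:

  H_0: rank C_0 − rank ∂_1 = 5 − 4 = 1, and the invariant factors of ∂_1 are all 1, so H_0 = Z.
  H_1: rank ker ∂_1 − rank ∂_2 = (5 − 4) − 0 = 1, and there is no ∂_2, so H_1 = Z.

Hence the Betti numbers are b_0 = 1, b_1 = 1.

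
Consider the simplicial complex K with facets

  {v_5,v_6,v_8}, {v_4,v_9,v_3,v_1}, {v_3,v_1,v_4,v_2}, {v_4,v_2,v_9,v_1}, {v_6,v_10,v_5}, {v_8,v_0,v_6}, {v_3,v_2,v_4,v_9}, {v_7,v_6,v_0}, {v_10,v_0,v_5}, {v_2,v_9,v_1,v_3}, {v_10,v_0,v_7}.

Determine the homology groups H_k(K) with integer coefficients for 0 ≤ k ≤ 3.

H_0 ≅ Z^2,  H_1 ≅ Z,  H_2 = 0,  H_3 ≅ Z.

We work with the vertex ordering v_0 < v_1 < v_2 < v_3 < v_4 < v_5 < v_6 < v_7 < v_8 < v_9 < v_10. The simplices of K, each written with vertices in increasing order, are:

  0-simplices (11): [v_0], [v_1], [v_2], [v_3], [v_4], [v_5], [v_6], [v_7], [v_8], [v_9], [v_10]
  1-simplices (22): (22 of them)
  2-simplices (16): (16 of them)
  3-simplices (5): [v_1,v_2,v_3,v_4], [v_1,v_2,v_3,v_9], [v_1,v_2,v_4,v_9], [v_1,v_3,v_4,v_9], [v_2,v_3,v_4,v_9]

giving chain groups C_0 ≅ Z^11, C_1 ≅ Z^22, C_2 ≅ Z^16, C_3 ≅ Z^5.

Boundary ∂_1: C_1 → C_0 sends each edge [p,q] (with p < q) to q − p.
This gives a 11×22 integer matrix of rank 9; reducing to Smith normal form yields diagonal entries (1,1,1,1,1,1,1,1,1).

Boundary ∂_2: C_2 → C_1 acts by ∂[p,q,r] = [q,r] − [p,r] + [p,q]. For instance
  ∂[v_0,v_6,v_7] = [v_6,v_7] − [v_0,v_7] + [v_0,v_6],
  ∂[v_1,v_2,v_3] = [v_2,v_3] − [v_1,v_3] + [v_1,v_2].
The resulting 22×16 matrix has rank 12, and its Smith normal form has invariant factors (1,1,1,1,1,1,1,1,1,1,1,1).

The boundary map ∂_3: C_3 → C_2 sends each 3-simplex σ to the alternating sum Σ_i (−1)^i (σ with its i-th vertex removed). For instance
  ∂[v_1,v_3,v_4,v_9] = [v_3,v_4,v_9] − [v_1,v_4,v_9] + [v_1,v_3,v_9] − [v_1,v_3,v_4],
  ∂[v_1,v_2,v_3,v_4] = [v_2,v_3,v_4] − [v_1,v_3,v_4] + [v_1,v_2,v_4] − [v_1,v_2,v_3].
The resulting 16×5 matrix has rank 4, and its Smith normal form has invariant factors (1,1,1,1).

Reading off H_k = ker ∂_k / im ∂_{k+1}:

  H_0: rank C_0 − rank ∂_1 = 11 − 9 = 2, and the invariant factors of ∂_1 are all 1, so H_0 ≅ Z^2.
  H_1: rank ker ∂_1 − rank ∂_2 = (22 − 9) − 12 = 1, and the invariant factors of ∂_2 are all 1, so H_1 ≅ Z.
  H_2: rank ker ∂_2 − rank ∂_3 = (16 − 12) − 4 = 0, and the invariant factors of ∂_3 are all 1, so H_2 ≅ 0.
  H_3: rank ker ∂_3 − rank ∂_4 = (5 − 4) − 0 = 1, and there is no ∂_4, so H_3 ≅ Z.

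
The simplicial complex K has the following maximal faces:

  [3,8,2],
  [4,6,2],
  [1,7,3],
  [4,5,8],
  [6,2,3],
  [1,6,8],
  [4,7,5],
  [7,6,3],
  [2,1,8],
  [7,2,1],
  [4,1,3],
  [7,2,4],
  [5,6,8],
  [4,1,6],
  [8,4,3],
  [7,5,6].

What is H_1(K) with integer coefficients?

H_1 = Z^2.

Fix the vertex order 1 < 2 < 3 < 4 < 5 < 6 < 7 < 8 and write every simplex with vertices in increasing order. Then dim K = 2 and the simplices of K are:

  0-simplices (8): [1], [2], [3], [4], [5], [6], [7], [8]
  1-simplices (24): (24 of them)
  2-simplices (16): [1,2,7], [1,2,8], [1,3,4], [1,3,7], [1,4,6], [1,6,8], [2,3,6], [2,3,8], [2,4,6], [2,4,7], [3,4,8], [3,6,7], [4,5,7], [4,5,8], [5,6,7], [5,6,8]

so the chain groups are C_0 ≅ Z^8, C_1 ≅ Z^24, C_2 ≅ Z^16.

∂_1: C_1 → C_0 is given by ∂[p,q] = [q] − [p].
This gives a 8×24 integer matrix of rank 7; reducing to Smith normal form yields diagonal entries (1,1,1,1,1,1,1).

Boundary ∂_2: C_2 → C_1 sends each 2-simplex [p,q,r] to [q,r] − [p,r] + [p,q]. For instance
  ∂[2,3,6] = [3,6] − [2,6] + [2,3],
  ∂[1,4,6] = [4,6] − [1,6] + [1,4].
The 24×16 boundary matrix has rank 15 and Smith normal form diag(1,1,1,1,1,1,1,1,1,1,1,1,1,1,1).

Reading off H_k = ker ∂_k / im ∂_{k+1}:

  H_1: rank ker ∂_1 − rank ∂_2 = (24 − 7) − 15 = 2, and the invariant factors of ∂_2 are all 1, so H_1 = Z^2.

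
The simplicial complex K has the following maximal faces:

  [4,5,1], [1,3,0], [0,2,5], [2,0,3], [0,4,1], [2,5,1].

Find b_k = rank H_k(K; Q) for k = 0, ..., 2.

Take the total order 0 < 1 < 2 < 3 < 4 < 5 on the vertex set. Then K (dimension 2) consists of the simplices:

  0-simplices (6): [0], [1], [2], [3], [4], [5]
  1-simplices (12): [0,1], [0,2], [0,3], [0,4], [0,5], [1,2], [1,3], [1,4], [1,5], [2,3], [2,5], [4,5]
  2-simplices (6): [0,1,3], [0,1,4], [0,2,3], [0,2,5], [1,2,5], [1,4,5]

Hence C_0 ≅ Z^6, C_1 ≅ Z^12, C_2 ≅ Z^6.

Boundary ∂_1: C_1 → C_0 is given by ∂[p,q] = [q] − [p]. For instance
  ∂[1,2] = [2] − [1].
This gives a 6×12 integer matrix of rank 5; reducing to Smith normal form yields diagonal entries (1,1,1,1,1).

Boundary ∂_2: C_2 → C_1 acts by ∂[p,q,r] = [q,r] − [p,r] + [p,q]. For instance
  ∂[0,2,5] = [2,5] − [0,5] + [0,2],
  ∂[0,1,3] = [1,3] − [0,3] + [0,1].
The 12×6 boundary matrix has rank 6 and Smith normal form diag(1,1,1,1,1,1).

Reading off H_k = ker ∂_k / im ∂_{k+1}:

  H_0: rank C_0 − rank ∂_1 = 6 − 5 = 1, and the invariant factors of ∂_1 are all 1, so H_0 ≅ Z.
  H_1: rank ker ∂_1 − rank ∂_2 = (12 − 5) − 6 = 1, and the invariant factors of ∂_2 are all 1, so H_1 ≅ Z.
  H_2: rank ker ∂_2 − rank ∂_3 = (6 − 6) − 0 = 0, and there is no ∂_3, so H_2 ≅ 0.

As a check, the Euler characteristic is 6 − 12 + 6 = 0, which agrees with 1 − 1 + 0 = 0.

Hence the Betti numbers are b_0 = 1, b_1 = 1, b_2 = 0.

b_0 = 1, b_1 = 1, b_2 = 0.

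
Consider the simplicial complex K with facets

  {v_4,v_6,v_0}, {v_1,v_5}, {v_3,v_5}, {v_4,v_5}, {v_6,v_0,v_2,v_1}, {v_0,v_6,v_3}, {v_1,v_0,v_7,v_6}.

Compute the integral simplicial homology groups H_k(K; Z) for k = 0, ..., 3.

H_0 = Z,  H_1 = Z^2,  H_2 = 0,  H_3 = 0.

Take the total order v_0 < v_1 < v_2 < v_3 < v_4 < v_5 < v_6 < v_7 on the vertex set. Then K (dimension 3) consists of the simplices:

  0-simplices (8): [v_0], [v_1], [v_2], [v_3], [v_4], [v_5], [v_6], [v_7]
  1-simplices (16): (16 of them)
  2-simplices (9): [v_0,v_1,v_2], [v_0,v_1,v_6], [v_0,v_1,v_7], [v_0,v_2,v_6], [v_0,v_3,v_6], [v_0,v_4,v_6], [v_0,v_6,v_7], [v_1,v_2,v_6], [v_1,v_6,v_7]
  3-simplices (2): [v_0,v_1,v_2,v_6], [v_0,v_1,v_6,v_7]

Hence C_0 ≅ Z^8, C_1 ≅ Z^16, C_2 ≅ Z^9, C_3 ≅ Z^2.

∂_1: C_1 → C_0 sends each edge [p,q] (with p < q) to q − p. For instance
  ∂[v_4,v_6] = [v_6] − [v_4].
As a 8×16 matrix over Z this has rank 7, with invariant factors (1,1,1,1,1,1,1).

Boundary ∂_2: C_2 → C_1 acts by ∂[p,q,r] = [q,r] − [p,r] + [p,q]. For instance
  ∂[v_0,v_3,v_6] = [v_3,v_6] − [v_0,v_6] + [v_0,v_3],
  ∂[v_1,v_6,v_7] = [v_6,v_7] − [v_1,v_7] + [v_1,v_6].
As a 16×9 matrix over Z this has rank 7, with invariant factors (1,1,1,1,1,1,1).

Boundary ∂_3: C_3 → C_2 sends each 3-simplex σ to the alternating sum Σ_i (−1)^i (σ with its i-th vertex removed). For instance
  ∂[v_0,v_1,v_2,v_6] = [v_1,v_2,v_6] − [v_0,v_2,v_6] + [v_0,v_1,v_6] − [v_0,v_1,v_2],
  ∂[v_0,v_1,v_6,v_7] = [v_1,v_6,v_7] − [v_0,v_6,v_7] + [v_0,v_1,v_7] − [v_0,v_1,v_6].
As a 9×2 matrix over Z this has rank 2, with invariant factors (1,1).

From H_k ≅ ker(∂_k) / im(∂_{k+1}) we obtain:

  H_0: rank C_0 − rank ∂_1 = 8 − 7 = 1, and the invariant factors of ∂_1 are all 1, so H_0 = Z.
  H_1: rank ker ∂_1 − rank ∂_2 = (16 − 7) − 7 = 2, and the invariant factors of ∂_2 are all 1, so H_1 = Z^2.
  H_2: rank ker ∂_2 − rank ∂_3 = (9 − 7) − 2 = 0, and the invariant factors of ∂_3 are all 1, so H_2 = 0.
  H_3: rank ker ∂_3 − rank ∂_4 = (2 − 2) − 0 = 0, and there is no ∂_4, so H_3 = 0.

As a check, the Euler characteristic is 8 − 16 + 9 − 2 = -1, which agrees with 1 − 2 + 0 − 0 = -1.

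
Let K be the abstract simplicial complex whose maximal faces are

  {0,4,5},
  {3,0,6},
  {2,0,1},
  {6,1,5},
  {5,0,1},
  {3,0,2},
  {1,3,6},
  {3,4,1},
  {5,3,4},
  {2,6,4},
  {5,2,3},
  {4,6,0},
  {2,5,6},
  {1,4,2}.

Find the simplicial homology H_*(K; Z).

H_0 ≅ Z,  H_1 ≅ Z^2,  H_2 ≅ Z.

We work with the vertex ordering 0 < 1 < 2 < 3 < 4 < 5 < 6. The simplices of K, each written with vertices in increasing order, are:

  0-simplices (7): [0], [1], [2], [3], [4], [5], [6]
  1-simplices (21): [0,1], [0,2], [0,3], [0,4], [0,5], [0,6], [1,2], [1,3], [1,4], [1,5], [1,6], [2,3], [2,4], [2,5], [2,6], [3,4], [3,5], [3,6], [4,5], [4,6], [5,6]
  2-simplices (14): [0,1,2], [0,1,5], [0,2,3], [0,3,6], [0,4,5], [0,4,6], [1,2,4], [1,3,4], [1,3,6], [1,5,6], [2,3,5], [2,4,6], [2,5,6], [3,4,5]

giving chain groups C_0 ≅ Z^7, C_1 ≅ Z^21, C_2 ≅ Z^14.

Boundary ∂_1: C_1 → C_0 sends each edge [p,q] (with p < q) to q − p. For instance
  ∂[4,5] = [5] − [4].
The 7×21 boundary matrix has rank 6 and Smith normal form diag(1,1,1,1,1,1).

The boundary map ∂_2: C_2 → C_1 maps a triangle to the signed sum of its edges. For instance
  ∂[1,5,6] = [5,6] − [1,6] + [1,5],
  ∂[0,2,3] = [2,3] − [0,3] + [0,2].
This gives a 21×14 integer matrix of rank 13; reducing to Smith normal form yields diagonal entries (1,1,1,1,1,1,1,1,1,1,1,1,1).

Reading off H_k = ker ∂_k / im ∂_{k+1}:

  H_0: rank C_0 − rank ∂_1 = 7 − 6 = 1, and the invariant factors of ∂_1 are all 1, so H_0 ≅ Z.
  H_1: rank ker ∂_1 − rank ∂_2 = (21 − 6) − 13 = 2, and the invariant factors of ∂_2 are all 1, so H_1 ≅ Z^2.
  H_2: rank ker ∂_2 − rank ∂_3 = (14 − 13) − 0 = 1, and there is no ∂_3, so H_2 ≅ Z.

As a check, the Euler characteristic is 7 − 21 + 14 = 0, which agrees with 1 − 2 + 1 = 0.
(K is a triangulation of the torus T^2.)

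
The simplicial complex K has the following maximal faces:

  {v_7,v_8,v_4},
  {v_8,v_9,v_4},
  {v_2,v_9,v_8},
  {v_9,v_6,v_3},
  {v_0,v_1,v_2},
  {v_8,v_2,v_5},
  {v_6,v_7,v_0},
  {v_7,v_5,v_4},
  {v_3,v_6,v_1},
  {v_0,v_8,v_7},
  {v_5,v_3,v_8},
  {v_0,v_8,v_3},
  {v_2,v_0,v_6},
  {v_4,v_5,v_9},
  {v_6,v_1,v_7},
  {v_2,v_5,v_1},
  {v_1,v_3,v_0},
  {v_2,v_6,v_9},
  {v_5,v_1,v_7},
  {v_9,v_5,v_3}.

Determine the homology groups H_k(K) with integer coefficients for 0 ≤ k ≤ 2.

H_0 = Z,  H_1 = Z × Z/2,  H_2 = 0.

Fix the vertex order v_0 < v_1 < v_2 < v_3 < v_4 < v_5 < v_6 < v_7 < v_8 < v_9 and write every simplex with vertices in increasing order. Then dim K = 2 and the simplices of K are:

  0-simplices (10): [v_0], [v_1], [v_2], [v_3], [v_4], [v_5], [v_6], [v_7], [v_8], [v_9]
  1-simplices (30): (30 of them)
  2-simplices (20): (20 of them)

so the chain groups are C_0 ≅ Z^10, C_1 ≅ Z^30, C_2 ≅ Z^20.

The boundary map ∂_1: C_1 → C_0 is given by ∂[p,q] = [q] − [p].
The 10×30 boundary matrix has rank 9 and Smith normal form diag(1,1,1,1,1,1,1,1,1).

Boundary ∂_2: C_2 → C_1 sends each 2-simplex [p,q,r] to [q,r] − [p,r] + [p,q]. For instance
  ∂[v_4,v_8,v_9] = [v_8,v_9] − [v_4,v_9] + [v_4,v_8],
  ∂[v_2,v_6,v_9] = [v_6,v_9] − [v_2,v_9] + [v_2,v_6].
As a 30×20 matrix over Z this has rank 20, with invariant factors (1,1,1,1,1,1,1,1,1,1,1,1,1,1,1,1,1,1,1,2).

Reading off H_k = ker ∂_k / im ∂_{k+1}:

  H_0: rank C_0 − rank ∂_1 = 10 − 9 = 1, and the invariant factors of ∂_1 are all 1, so H_0 = Z.
  H_1: rank ker ∂_1 − rank ∂_2 = (30 − 9) − 20 = 1, and ∂_2 has invariant factor 2 > 1, so H_1 = Z × Z/2.
  H_2: rank ker ∂_2 − rank ∂_3 = (20 − 20) − 0 = 0, and there is no ∂_3, so H_2 = 0.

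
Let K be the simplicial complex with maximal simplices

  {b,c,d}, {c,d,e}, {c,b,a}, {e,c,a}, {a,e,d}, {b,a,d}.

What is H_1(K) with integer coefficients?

We work with the vertex ordering a < b < c < d < e. The simplices of K, each written with vertices in increasing order, are:

  0-simplices (5): a, b, c, d, e
  1-simplices (9): ab, ac, ad, ae, bc, bd, cd, ce, de
  2-simplices (6): abc, abd, ace, ade, bcd, cde

giving chain groups C_0 ≅ Z^5, C_1 ≅ Z^9, C_2 ≅ Z^6.

The boundary map ∂_1: C_1 → C_0 sends each edge [p,q] (with p < q) to q − p. For instance
  ∂ac = c − a.
This gives a 5×9 integer matrix of rank 4; reducing to Smith normal form yields diagonal entries (1,1,1,1).

The boundary map ∂_2: C_2 → C_1 acts by ∂[p,q,r] = [q,r] − [p,r] + [p,q]. For instance
  ∂bcd = cd − bd + bc,
  ∂ade = de − ae + ad.
The 9×6 boundary matrix has rank 5 and Smith normal form diag(1,1,1,1,1).

Now H_k = ker ∂_k / im ∂_{k+1}, so:

  H_1: rank ker ∂_1 − rank ∂_2 = (9 − 4) − 5 = 0, and the invariant factors of ∂_2 are all 1, so H_1 ≅ 0.

H_1 ≅ 0.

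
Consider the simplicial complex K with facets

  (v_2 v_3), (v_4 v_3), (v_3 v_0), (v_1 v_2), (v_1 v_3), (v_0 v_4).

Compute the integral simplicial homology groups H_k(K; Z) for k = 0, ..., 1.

H_0 ≅ Z,  H_1 ≅ Z^2.

Order the vertices as v_0 < v_1 < v_2 < v_3 < v_4. Listing each simplex with vertices in this order, K has dimension 1 with simplices:

  0-simplices (5): [v_0], [v_1], [v_2], [v_3], [v_4]
  1-simplices (6): [v_0,v_3], [v_0,v_4], [v_1,v_2], [v_1,v_3], [v_2,v_3], [v_3,v_4]

giving chain groups C_0 ≅ Z^5, C_1 ≅ Z^6.

The boundary map ∂_1: C_1 → C_0 is given by ∂[p,q] = [q] − [p].
This gives a 5×6 integer matrix of rank 4; reducing to Smith normal form yields diagonal entries (1,1,1,1).

Computing H_k = (kernel of ∂_k) / (image of ∂_{k+1}):

  H_0: rank C_0 − rank ∂_1 = 5 − 4 = 1, and the invariant factors of ∂_1 are all 1, so H_0 ≅ Z.
  H_1: rank ker ∂_1 − rank ∂_2 = (6 − 4) − 0 = 2, and there is no ∂_2, so H_1 ≅ Z^2.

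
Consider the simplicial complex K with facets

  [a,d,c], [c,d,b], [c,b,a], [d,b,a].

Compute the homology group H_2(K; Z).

Order the vertices as a < b < c < d. Listing each simplex with vertices in this order, K has dimension 2 with simplices:

  0-simplices (4): a, b, c, d
  1-simplices (6): ab, ac, ad, bc, bd, cd
  2-simplices (4): abc, abd, acd, bcd

giving chain groups C_0 ≅ Z^4, C_1 ≅ Z^6, C_2 ≅ Z^4.

The boundary map ∂_1: C_1 → C_0 sends each edge [p,q] (with p < q) to q − p. For instance
  ∂cd = d − c.
As a 4×6 matrix over Z this has rank 3, with invariant factors (1,1,1).

∂_2: C_2 → C_1 acts by ∂[p,q,r] = [q,r] − [p,r] + [p,q]. For instance
  ∂abc = bc − ac + ab,
  ∂bcd = cd − bd + bc.
This gives a 6×4 integer matrix of rank 3; reducing to Smith normal form yields diagonal entries (1,1,1).

Computing H_k = (kernel of ∂_k) / (image of ∂_{k+1}):

  H_2: rank ker ∂_2 − rank ∂_3 = (4 − 3) − 0 = 1, and there is no ∂_3, so H_2 ≅ Z.

(K is a triangulation of the 2-sphere S^2.)

H_2 = Z.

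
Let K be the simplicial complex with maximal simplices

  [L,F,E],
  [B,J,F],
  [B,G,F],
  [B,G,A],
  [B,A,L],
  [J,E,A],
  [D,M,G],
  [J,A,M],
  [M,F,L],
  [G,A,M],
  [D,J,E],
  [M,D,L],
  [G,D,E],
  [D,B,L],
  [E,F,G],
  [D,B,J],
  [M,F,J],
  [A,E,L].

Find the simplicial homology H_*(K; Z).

H_0 = Z,  H_1 = Z^2,  H_2 = Z.

Fix the vertex order A < B < D < E < F < G < J < L < M and write every simplex with vertices in increasing order. Then dim K = 2 and the simplices of K are:

  0-simplices (9): A, B, D, E, F, G, J, L, M
  1-simplices (27): AB, AE, AG, AJ, AL, AM, BD, BF, BG, BJ, BL, DE, DG, DJ, DL, DM, EF, EG, EJ, EL, FG, FJ, FL, FM, GM, JM, LM
  2-simplices (18): ABG, ABL, AEJ, AEL, AGM, AJM, BDJ, BDL, BFG, BFJ, DEG, DEJ, DGM, DLM, EFG, EFL, FJM, FLM

giving chain groups C_0 ≅ Z^9, C_1 ≅ Z^27, C_2 ≅ Z^18.

The boundary map ∂_1: C_1 → C_0 maps an edge to its endpoints' difference, ∂[p,q] = q − p.
As a 9×27 matrix over Z this has rank 8, with invariant factors (1,1,1,1,1,1,1,1).

∂_2: C_2 → C_1 maps a triangle to the signed sum of its edges. For instance
  ∂FJM = JM − FM + FJ,
  ∂AGM = GM − AM + AG.
This gives a 27×18 integer matrix of rank 17; reducing to Smith normal form yields diagonal entries (1,1,1,1,1,1,1,1,1,1,1,1,1,1,1,1,1).

From H_k ≅ ker(∂_k) / im(∂_{k+1}) we obtain:

  H_0: rank C_0 − rank ∂_1 = 9 − 8 = 1, and the invariant factors of ∂_1 are all 1, so H_0 ≅ Z.
  H_1: rank ker ∂_1 − rank ∂_2 = (27 − 8) − 17 = 2, and the invariant factors of ∂_2 are all 1, so H_1 ≅ Z^2.
  H_2: rank ker ∂_2 − rank ∂_3 = (18 − 17) − 0 = 1, and there is no ∂_3, so H_2 ≅ Z.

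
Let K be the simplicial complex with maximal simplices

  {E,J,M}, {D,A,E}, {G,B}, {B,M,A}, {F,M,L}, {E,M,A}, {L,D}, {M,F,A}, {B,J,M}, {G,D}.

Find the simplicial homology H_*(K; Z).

Order the vertices as A < B < D < E < F < G < J < L < M. Listing each simplex with vertices in this order, K has dimension 2 with simplices:

  0-simplices (9): A, B, D, E, F, G, J, L, M
  1-simplices (17): AB, AD, AE, AF, AM, BG, BJ, BM, DE, DG, DL, EJ, EM, FL, FM, JM, LM
  2-simplices (7): ABM, ADE, AEM, AFM, BJM, EJM, FLM

Hence C_0 ≅ Z^9, C_1 ≅ Z^17, C_2 ≅ Z^7.

The boundary map ∂_1: C_1 → C_0 is given by ∂[p,q] = [q] − [p].
This gives a 9×17 integer matrix of rank 8; reducing to Smith normal form yields diagonal entries (1,1,1,1,1,1,1,1).

The boundary map ∂_2: C_2 → C_1 sends each 2-simplex [p,q,r] to [q,r] − [p,r] + [p,q]. For instance
  ∂AFM = FM − AM + AF,
  ∂BJM = JM − BM + BJ.
This gives a 17×7 integer matrix of rank 7; reducing to Smith normal form yields diagonal entries (1,1,1,1,1,1,1).

Reading off H_k = ker ∂_k / im ∂_{k+1}:

  H_0: rank C_0 − rank ∂_1 = 9 − 8 = 1, and the invariant factors of ∂_1 are all 1, so H_0 = Z.
  H_1: rank ker ∂_1 − rank ∂_2 = (17 − 8) − 7 = 2, and the invariant factors of ∂_2 are all 1, so H_1 = Z^2.
  H_2: rank ker ∂_2 − rank ∂_3 = (7 − 7) − 0 = 0, and there is no ∂_3, so H_2 = 0.

H_0 = Z,  H_1 = Z^2,  H_2 = 0.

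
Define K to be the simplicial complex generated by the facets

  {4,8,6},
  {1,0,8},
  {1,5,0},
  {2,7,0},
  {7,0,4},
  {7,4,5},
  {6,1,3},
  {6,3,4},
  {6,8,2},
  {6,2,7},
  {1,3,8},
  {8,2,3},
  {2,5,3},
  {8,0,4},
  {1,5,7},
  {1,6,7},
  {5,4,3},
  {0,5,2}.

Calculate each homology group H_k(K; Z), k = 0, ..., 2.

H_0 ≅ Z,  H_1 ≅ Z ⊕ Z/2,  H_2 = 0.

Take the total order 0 < 1 < 2 < 3 < 4 < 5 < 6 < 7 < 8 on the vertex set. Then K (dimension 2) consists of the simplices:

  0-simplices (9): [0], [1], [2], [3], [4], [5], [6], [7], [8]
  1-simplices (27): (27 of them)
  2-simplices (18): [0,1,5], [0,1,8], [0,2,5], [0,2,7], [0,4,7], [0,4,8], [1,3,6], [1,3,8], [1,5,7], [1,6,7], [2,3,5], [2,3,8], [2,6,7], [2,6,8], [3,4,5], [3,4,6], [4,5,7], [4,6,8]

giving chain groups C_0 ≅ Z^9, C_1 ≅ Z^27, C_2 ≅ Z^18.

∂_1: C_1 → C_0 sends each edge [p,q] (with p < q) to q − p. For instance
  ∂[2,8] = [8] − [2].
This gives a 9×27 integer matrix of rank 8; reducing to Smith normal form yields diagonal entries (1,1,1,1,1,1,1,1).

Boundary ∂_2: C_2 → C_1 sends each 2-simplex [p,q,r] to [q,r] − [p,r] + [p,q]. For instance
  ∂[0,1,5] = [1,5] − [0,5] + [0,1],
  ∂[4,6,8] = [6,8] − [4,8] + [4,6].
This gives a 27×18 integer matrix of rank 18; reducing to Smith normal form yields diagonal entries (1,1,1,1,1,1,1,1,1,1,1,1,1,1,1,1,1,2).

Computing H_k = (kernel of ∂_k) / (image of ∂_{k+1}):

  H_0: rank C_0 − rank ∂_1 = 9 − 8 = 1, and the invariant factors of ∂_1 are all 1, so H_0 ≅ Z.
  H_1: rank ker ∂_1 − rank ∂_2 = (27 − 8) − 18 = 1, and ∂_2 has invariant factor 2 > 1, so H_1 ≅ Z ⊕ Z/2.
  H_2: rank ker ∂_2 − rank ∂_3 = (18 − 18) − 0 = 0, and there is no ∂_3, so H_2 ≅ 0.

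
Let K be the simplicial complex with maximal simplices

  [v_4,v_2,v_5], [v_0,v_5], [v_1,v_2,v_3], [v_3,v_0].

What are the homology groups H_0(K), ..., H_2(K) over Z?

Fix the vertex order v_0 < v_1 < v_2 < v_3 < v_4 < v_5 and write every simplex with vertices in increasing order. Then dim K = 2 and the simplices of K are:

  0-simplices (6): [v_0], [v_1], [v_2], [v_3], [v_4], [v_5]
  1-simplices (8): [v_0,v_3], [v_0,v_5], [v_1,v_2], [v_1,v_3], [v_2,v_3], [v_2,v_4], [v_2,v_5], [v_4,v_5]
  2-simplices (2): [v_1,v_2,v_3], [v_2,v_4,v_5]

Hence C_0 ≅ Z^6, C_1 ≅ Z^8, C_2 ≅ Z^2.

The boundary map ∂_1: C_1 → C_0 is given by ∂[p,q] = [q] − [p].
As a 6×8 matrix over Z this has rank 5, with invariant factors (1,1,1,1,1).

∂_2: C_2 → C_1 acts by ∂[p,q,r] = [q,r] − [p,r] + [p,q]. For instance
  ∂[v_1,v_2,v_3] = [v_2,v_3] − [v_1,v_3] + [v_1,v_2],
  ∂[v_2,v_4,v_5] = [v_4,v_5] − [v_2,v_5] + [v_2,v_4].
As a 8×2 matrix over Z this has rank 2, with invariant factors (1,1).

Reading off H_k = ker ∂_k / im ∂_{k+1}:

  H_0: rank C_0 − rank ∂_1 = 6 − 5 = 1, and the invariant factors of ∂_1 are all 1, so H_0 ≅ Z.
  H_1: rank ker ∂_1 − rank ∂_2 = (8 − 5) − 2 = 1, and the invariant factors of ∂_2 are all 1, so H_1 ≅ Z.
  H_2: rank ker ∂_2 − rank ∂_3 = (2 − 2) − 0 = 0, and there is no ∂_3, so H_2 ≅ 0.

H_0 = Z,  H_1 = Z,  H_2 = 0.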